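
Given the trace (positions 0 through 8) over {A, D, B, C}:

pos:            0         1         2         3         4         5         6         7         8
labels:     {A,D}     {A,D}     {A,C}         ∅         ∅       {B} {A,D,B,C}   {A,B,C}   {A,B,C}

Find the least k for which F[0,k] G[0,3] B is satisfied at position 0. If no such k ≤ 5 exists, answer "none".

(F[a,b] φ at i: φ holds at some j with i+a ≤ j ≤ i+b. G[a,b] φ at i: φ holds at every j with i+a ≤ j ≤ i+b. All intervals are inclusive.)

5

Scan j = 0,1,… for G[0,3] B:
  j=0: fails
  j=1: fails
  j=2: fails
  j=3: fails
  j=4: fails
  j=5: holds
First hit at j=5, so smallest k = 5-0 = 5.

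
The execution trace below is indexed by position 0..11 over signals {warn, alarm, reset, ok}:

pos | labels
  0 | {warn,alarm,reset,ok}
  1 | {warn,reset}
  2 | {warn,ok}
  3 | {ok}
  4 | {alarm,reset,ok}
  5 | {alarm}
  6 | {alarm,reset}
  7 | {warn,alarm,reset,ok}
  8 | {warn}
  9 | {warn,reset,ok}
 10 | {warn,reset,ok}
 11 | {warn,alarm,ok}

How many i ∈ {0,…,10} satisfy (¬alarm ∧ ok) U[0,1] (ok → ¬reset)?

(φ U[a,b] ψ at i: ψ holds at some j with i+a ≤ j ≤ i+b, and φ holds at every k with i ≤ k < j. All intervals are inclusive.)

7

Evaluate at each i in [0,10]:
  i=0: ✗ (lhs fails at k=0 before rhs at j=1)
  i=1: ✓ (rhs at j=1)
  i=2: ✓ (rhs at j=2)
  i=3: ✓ (rhs at j=3)
  i=4: ✗ (lhs fails at k=4 before rhs at j=5)
  i=5: ✓ (rhs at j=5)
  i=6: ✓ (rhs at j=6)
  i=7: ✗ (lhs fails at k=7 before rhs at j=8)
  i=8: ✓ (rhs at j=8)
  i=9: ✗ (no rhs in [9,10])
  i=10: ✓ (rhs at j=11; lhs holds on [10,10])
Positions where it holds: {1, 2, 3, 5, 6, 8, 10} → 7.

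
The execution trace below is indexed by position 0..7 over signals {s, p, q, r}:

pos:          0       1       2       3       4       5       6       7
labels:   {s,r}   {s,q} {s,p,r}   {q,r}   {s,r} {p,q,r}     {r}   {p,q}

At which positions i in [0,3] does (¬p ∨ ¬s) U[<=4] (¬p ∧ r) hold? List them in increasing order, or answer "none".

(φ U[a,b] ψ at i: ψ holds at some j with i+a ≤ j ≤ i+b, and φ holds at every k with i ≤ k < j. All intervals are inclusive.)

Evaluate at each i in [0,3]:
  i=0: ✓ (rhs at j=0)
  i=1: ✗ (lhs fails at k=2 before rhs at j=3)
  i=2: ✗ (lhs fails at k=2 before rhs at j=3)
  i=3: ✓ (rhs at j=3)

0, 3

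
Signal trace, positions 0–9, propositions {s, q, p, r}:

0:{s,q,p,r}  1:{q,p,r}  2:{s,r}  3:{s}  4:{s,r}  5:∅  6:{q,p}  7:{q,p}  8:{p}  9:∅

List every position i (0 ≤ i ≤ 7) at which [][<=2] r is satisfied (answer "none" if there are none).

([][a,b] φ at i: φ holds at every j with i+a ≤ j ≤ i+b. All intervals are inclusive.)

Evaluate at each i in [0,7]:
  i=0: ✓ (all of [0,2])
  i=1: ✗ (fails at j=3)
  i=2: ✗ (fails at j=3)
  i=3: ✗ (fails at j=3)
  i=4: ✗ (fails at j=5)
  i=5: ✗ (fails at j=5)
  i=6: ✗ (fails at j=6)
  i=7: ✗ (fails at j=7)

0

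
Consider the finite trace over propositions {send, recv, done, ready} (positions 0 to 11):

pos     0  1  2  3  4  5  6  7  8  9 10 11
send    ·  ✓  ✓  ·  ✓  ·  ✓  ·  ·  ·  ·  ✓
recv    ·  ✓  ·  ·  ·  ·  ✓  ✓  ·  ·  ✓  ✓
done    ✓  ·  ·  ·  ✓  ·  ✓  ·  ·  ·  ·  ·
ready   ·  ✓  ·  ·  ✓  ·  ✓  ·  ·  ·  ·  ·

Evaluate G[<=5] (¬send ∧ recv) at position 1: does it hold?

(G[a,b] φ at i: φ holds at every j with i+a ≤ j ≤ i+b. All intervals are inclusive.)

False

Check (¬send ∧ recv) at every j in [1,6]:
  j=1: false
  j=2: false
  j=3: false
  j=4: false
  j=5: false
  j=6: false
Fails at j=1 → formula fails.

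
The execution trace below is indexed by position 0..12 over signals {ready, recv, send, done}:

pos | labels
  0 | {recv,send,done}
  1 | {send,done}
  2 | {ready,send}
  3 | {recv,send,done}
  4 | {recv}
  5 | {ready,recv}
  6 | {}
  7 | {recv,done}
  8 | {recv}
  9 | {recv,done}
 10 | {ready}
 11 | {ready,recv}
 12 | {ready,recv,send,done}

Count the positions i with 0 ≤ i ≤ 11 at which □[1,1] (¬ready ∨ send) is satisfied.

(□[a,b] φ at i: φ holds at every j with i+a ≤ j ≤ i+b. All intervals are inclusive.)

9

Evaluate at each i in [0,11]:
  i=0: ✓ (all of [1,1])
  i=1: ✓ (all of [2,2])
  i=2: ✓ (all of [3,3])
  i=3: ✓ (all of [4,4])
  i=4: ✗ (fails at j=5)
  i=5: ✓ (all of [6,6])
  i=6: ✓ (all of [7,7])
  i=7: ✓ (all of [8,8])
  i=8: ✓ (all of [9,9])
  i=9: ✗ (fails at j=10)
  i=10: ✗ (fails at j=11)
  i=11: ✓ (all of [12,12])
Positions where it holds: {0, 1, 2, 3, 5, 6, 7, 8, 11} → 9.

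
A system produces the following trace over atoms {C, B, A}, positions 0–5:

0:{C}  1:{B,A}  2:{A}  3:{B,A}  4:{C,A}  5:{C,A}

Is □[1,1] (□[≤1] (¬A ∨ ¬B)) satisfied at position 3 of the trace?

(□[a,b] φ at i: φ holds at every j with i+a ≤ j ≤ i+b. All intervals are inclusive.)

Yes

Check □[≤1] (¬A ∨ ¬B) at every j in [4,4]:
  j=4: holds on [4,5]
All positions satisfy it → formula holds.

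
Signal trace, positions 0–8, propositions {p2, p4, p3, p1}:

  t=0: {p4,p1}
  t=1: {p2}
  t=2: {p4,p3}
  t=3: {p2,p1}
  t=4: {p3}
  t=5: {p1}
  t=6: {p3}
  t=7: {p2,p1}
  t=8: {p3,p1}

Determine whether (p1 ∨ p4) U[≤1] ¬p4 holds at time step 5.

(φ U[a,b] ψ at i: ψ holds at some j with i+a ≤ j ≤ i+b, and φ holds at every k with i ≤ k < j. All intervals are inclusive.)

Need some j in [5,6] with ¬p4, and (p1 ∨ p4) at every k in [5,j-1].
  j=5: ¬p4 holds; no prefix to check → satisfied.

True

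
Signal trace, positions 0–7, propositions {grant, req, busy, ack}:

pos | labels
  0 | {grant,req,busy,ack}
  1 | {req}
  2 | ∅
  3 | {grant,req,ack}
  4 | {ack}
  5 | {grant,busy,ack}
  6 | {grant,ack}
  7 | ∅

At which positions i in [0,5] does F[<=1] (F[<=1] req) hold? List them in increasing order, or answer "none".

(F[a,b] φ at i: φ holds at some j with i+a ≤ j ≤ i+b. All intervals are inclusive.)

0, 1, 2, 3

Evaluate at each i in [0,5]:
  i=0: ✓ (witness j=0)
  i=1: ✓ (witness j=1)
  i=2: ✓ (witness j=2)
  i=3: ✓ (witness j=3)
  i=4: ✗ (none in [4,5])
  i=5: ✗ (none in [5,6])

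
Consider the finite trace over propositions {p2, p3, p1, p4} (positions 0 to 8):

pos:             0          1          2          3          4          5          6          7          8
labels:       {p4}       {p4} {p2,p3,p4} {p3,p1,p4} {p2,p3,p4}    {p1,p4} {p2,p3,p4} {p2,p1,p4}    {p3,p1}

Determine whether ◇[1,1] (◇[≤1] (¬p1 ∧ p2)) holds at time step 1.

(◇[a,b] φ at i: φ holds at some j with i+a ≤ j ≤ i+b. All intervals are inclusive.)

Check ◇[≤1] (¬p1 ∧ p2) at each j in [2,2]:
  j=2: holds (witness at 2)
Found at j=2 → formula holds.

True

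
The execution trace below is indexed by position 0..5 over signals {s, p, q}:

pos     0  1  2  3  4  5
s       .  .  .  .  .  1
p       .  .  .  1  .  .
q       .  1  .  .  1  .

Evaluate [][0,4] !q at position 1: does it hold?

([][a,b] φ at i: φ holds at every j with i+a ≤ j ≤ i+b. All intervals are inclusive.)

Check !q at every j in [1,5]:
  j=1: false
  j=2: true
  j=3: true
  j=4: false
  j=5: true
Fails at j=1 → formula fails.

False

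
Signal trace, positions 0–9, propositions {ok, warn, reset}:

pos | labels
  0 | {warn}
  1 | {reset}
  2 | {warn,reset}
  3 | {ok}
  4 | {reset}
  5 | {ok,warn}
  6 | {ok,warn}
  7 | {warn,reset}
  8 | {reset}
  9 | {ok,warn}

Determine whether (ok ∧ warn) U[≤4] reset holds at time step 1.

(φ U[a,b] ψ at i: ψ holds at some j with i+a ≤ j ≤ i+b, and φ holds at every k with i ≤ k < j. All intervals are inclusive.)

True

Need some j in [1,5] with reset, and (ok ∧ warn) at every k in [1,j-1].
  j=1: reset holds; no prefix to check → satisfied.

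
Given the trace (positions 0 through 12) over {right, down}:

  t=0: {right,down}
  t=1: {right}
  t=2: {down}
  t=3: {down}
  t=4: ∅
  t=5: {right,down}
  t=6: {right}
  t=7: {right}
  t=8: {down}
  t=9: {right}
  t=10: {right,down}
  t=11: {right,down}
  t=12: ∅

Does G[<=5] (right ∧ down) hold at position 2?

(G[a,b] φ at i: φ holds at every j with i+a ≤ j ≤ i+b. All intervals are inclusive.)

False

Check (right ∧ down) at every j in [2,7]:
  j=2: false
  j=3: false
  j=4: false
  j=5: true
  j=6: false
  j=7: false
Fails at j=2 → formula fails.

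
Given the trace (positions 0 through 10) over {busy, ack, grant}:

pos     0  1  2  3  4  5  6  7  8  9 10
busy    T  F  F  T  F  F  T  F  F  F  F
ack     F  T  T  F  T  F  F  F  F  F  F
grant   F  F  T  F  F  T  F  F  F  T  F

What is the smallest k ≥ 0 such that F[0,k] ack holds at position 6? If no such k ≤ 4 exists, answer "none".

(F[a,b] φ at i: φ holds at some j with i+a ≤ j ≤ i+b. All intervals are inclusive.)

none

Scan j = 6,7,… for ack:
  j=6: fails
  j=7: fails
  j=8: fails
  j=9: fails
  j=10: fails
No j in [6,10] satisfies it → none.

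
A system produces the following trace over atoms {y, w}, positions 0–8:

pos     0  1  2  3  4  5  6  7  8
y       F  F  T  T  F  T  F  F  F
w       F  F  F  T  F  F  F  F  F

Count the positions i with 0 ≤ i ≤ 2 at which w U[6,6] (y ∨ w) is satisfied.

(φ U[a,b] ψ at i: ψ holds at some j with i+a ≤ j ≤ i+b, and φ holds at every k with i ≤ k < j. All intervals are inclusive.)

0

Evaluate at each i in [0,2]:
  i=0: ✗ (no rhs in [6,6])
  i=1: ✗ (no rhs in [7,7])
  i=2: ✗ (no rhs in [8,8])
Positions where it holds: {} → 0.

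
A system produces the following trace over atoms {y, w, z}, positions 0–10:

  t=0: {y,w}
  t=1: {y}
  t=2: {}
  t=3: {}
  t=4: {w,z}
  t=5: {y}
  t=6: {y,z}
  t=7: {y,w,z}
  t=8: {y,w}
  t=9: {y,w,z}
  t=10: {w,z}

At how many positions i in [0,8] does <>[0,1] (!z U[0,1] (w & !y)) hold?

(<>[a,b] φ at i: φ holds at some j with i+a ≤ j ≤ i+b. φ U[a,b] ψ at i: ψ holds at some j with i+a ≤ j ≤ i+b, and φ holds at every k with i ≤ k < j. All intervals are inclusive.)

Evaluate at each i in [0,8]:
  i=0: ✗ (none in [0,1])
  i=1: ✗ (none in [1,2])
  i=2: ✓ (witness j=3)
  i=3: ✓ (witness j=3)
  i=4: ✓ (witness j=4)
  i=5: ✗ (none in [5,6])
  i=6: ✗ (none in [6,7])
  i=7: ✗ (none in [7,8])
  i=8: ✗ (none in [8,9])
Positions where it holds: {2, 3, 4} → 3.

3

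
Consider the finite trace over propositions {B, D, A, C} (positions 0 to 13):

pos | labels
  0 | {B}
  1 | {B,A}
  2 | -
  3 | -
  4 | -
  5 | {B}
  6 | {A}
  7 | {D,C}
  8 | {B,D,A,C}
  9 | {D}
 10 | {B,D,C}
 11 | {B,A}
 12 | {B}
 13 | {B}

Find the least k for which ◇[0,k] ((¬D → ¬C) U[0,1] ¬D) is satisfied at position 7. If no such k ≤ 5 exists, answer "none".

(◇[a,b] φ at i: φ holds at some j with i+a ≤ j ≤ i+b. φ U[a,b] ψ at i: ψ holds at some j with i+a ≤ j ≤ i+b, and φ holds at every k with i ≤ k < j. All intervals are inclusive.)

Scan j = 7,8,… for ((¬D → ¬C) U[0,1] ¬D):
  j=7: fails
  j=8: fails
  j=9: fails
  j=10: holds
First hit at j=10, so smallest k = 10-7 = 3.

3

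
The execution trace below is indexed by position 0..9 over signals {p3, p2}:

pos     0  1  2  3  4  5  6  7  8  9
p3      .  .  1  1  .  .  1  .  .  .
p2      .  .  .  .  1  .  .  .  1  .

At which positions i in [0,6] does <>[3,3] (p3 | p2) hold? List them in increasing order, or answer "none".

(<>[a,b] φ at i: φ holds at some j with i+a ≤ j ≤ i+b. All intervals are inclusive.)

0, 1, 3, 5

Evaluate at each i in [0,6]:
  i=0: ✓ (witness j=3)
  i=1: ✓ (witness j=4)
  i=2: ✗ (none in [5,5])
  i=3: ✓ (witness j=6)
  i=4: ✗ (none in [7,7])
  i=5: ✓ (witness j=8)
  i=6: ✗ (none in [9,9])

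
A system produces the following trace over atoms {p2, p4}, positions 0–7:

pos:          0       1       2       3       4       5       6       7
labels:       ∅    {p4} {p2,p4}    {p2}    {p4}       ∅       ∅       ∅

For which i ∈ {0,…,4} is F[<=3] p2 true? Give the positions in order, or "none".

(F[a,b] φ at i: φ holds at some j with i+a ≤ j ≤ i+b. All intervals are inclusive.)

Evaluate at each i in [0,4]:
  i=0: ✓ (witness j=2)
  i=1: ✓ (witness j=2)
  i=2: ✓ (witness j=2)
  i=3: ✓ (witness j=3)
  i=4: ✗ (none in [4,7])

0, 1, 2, 3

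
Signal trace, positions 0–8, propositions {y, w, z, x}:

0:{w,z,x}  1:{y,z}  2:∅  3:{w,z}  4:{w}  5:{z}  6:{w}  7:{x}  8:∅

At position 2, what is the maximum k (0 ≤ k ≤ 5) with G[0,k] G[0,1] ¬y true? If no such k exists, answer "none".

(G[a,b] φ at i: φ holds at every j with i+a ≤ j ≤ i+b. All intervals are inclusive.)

5

G[0,1] ¬y must hold from j=2 onward; find where it first fails.
  j=2: holds
  j=3: holds
  j=4: holds
  j=5: holds
  j=6: holds
  j=7: holds
Holds through j=7; largest k = 5.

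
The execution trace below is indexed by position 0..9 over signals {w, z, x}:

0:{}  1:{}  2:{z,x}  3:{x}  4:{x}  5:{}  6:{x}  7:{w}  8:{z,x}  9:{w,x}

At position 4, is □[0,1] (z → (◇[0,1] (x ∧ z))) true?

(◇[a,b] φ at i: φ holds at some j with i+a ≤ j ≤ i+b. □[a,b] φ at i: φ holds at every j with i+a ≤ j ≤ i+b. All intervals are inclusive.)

True

Check (z → (◇[0,1] (x ∧ z))) at every j in [4,5]:
  j=4: antecedent false → ✓
  j=5: antecedent false → ✓
All positions satisfy it → formula holds.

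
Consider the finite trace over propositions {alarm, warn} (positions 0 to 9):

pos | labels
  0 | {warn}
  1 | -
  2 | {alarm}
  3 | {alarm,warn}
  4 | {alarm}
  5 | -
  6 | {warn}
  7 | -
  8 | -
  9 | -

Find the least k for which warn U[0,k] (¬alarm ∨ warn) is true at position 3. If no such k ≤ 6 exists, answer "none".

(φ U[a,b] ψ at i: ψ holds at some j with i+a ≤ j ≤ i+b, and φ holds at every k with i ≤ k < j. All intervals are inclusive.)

0

Need earliest j ≥ 3 with (¬alarm ∨ warn), and warn at every k in [3,j-1].
  j=3: rhs holds (empty prefix). k = 0.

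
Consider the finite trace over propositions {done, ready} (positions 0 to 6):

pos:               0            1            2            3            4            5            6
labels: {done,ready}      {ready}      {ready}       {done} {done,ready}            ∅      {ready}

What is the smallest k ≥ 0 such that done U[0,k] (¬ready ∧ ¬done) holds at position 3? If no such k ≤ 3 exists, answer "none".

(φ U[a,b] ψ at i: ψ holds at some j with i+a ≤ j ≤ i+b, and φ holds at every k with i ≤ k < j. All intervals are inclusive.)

Need earliest j ≥ 3 with (¬ready ∧ ¬done), and done at every k in [3,j-1].
  j=3: rhs fails.
  j=4: rhs fails.
  j=5: rhs holds; lhs holds on [3,4]. k = 2.

2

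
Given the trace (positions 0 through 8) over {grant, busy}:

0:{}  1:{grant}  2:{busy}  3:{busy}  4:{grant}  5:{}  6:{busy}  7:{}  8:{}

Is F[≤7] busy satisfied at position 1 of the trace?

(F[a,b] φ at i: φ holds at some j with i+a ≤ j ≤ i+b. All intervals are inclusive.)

Holds

Check busy at each j in [1,8]:
  j=1: false
  j=2: true
  j=3: true
  j=4: false
  j=5: false
  j=6: true
  j=7: false
  j=8: false
Found at j=2 → formula holds.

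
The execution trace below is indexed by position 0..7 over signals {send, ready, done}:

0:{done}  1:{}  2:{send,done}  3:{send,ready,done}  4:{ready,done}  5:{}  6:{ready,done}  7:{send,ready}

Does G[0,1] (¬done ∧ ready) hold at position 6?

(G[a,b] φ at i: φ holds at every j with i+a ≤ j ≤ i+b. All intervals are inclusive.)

Does not hold

Check (¬done ∧ ready) at every j in [6,7]:
  j=6: false
  j=7: true
Fails at j=6 → formula fails.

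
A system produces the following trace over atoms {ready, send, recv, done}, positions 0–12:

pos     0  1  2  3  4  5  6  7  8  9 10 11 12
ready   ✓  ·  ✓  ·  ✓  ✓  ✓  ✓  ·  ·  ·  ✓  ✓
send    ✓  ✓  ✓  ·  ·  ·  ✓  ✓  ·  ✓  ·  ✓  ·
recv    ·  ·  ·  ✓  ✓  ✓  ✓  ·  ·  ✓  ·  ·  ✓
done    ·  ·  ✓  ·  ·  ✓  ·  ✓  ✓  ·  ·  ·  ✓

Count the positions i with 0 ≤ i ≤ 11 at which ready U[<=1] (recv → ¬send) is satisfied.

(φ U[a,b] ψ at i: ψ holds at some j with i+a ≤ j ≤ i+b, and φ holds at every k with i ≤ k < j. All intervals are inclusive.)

Evaluate at each i in [0,11]:
  i=0: ✓ (rhs at j=0)
  i=1: ✓ (rhs at j=1)
  i=2: ✓ (rhs at j=2)
  i=3: ✓ (rhs at j=3)
  i=4: ✓ (rhs at j=4)
  i=5: ✓ (rhs at j=5)
  i=6: ✓ (rhs at j=7; lhs holds on [6,6])
  i=7: ✓ (rhs at j=7)
  i=8: ✓ (rhs at j=8)
  i=9: ✗ (lhs fails at k=9 before rhs at j=10)
  i=10: ✓ (rhs at j=10)
  i=11: ✓ (rhs at j=11)
Positions where it holds: {0, 1, 2, 3, 4, 5, 6, 7, 8, 10, 11} → 11.

11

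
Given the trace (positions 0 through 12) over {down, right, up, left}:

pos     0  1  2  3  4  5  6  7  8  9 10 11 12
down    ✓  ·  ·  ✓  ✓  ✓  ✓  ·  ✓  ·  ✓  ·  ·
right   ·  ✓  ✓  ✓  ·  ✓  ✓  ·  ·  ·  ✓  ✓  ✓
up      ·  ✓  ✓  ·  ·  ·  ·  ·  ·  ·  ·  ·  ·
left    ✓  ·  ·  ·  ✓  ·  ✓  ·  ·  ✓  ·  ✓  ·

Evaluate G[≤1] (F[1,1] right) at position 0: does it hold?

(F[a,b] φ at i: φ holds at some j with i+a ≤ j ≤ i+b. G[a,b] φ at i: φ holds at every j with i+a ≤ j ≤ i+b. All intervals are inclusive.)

Yes

Check F[1,1] right at every j in [0,1]:
  j=0: holds (witness at 1)
  j=1: holds (witness at 2)
All positions satisfy it → formula holds.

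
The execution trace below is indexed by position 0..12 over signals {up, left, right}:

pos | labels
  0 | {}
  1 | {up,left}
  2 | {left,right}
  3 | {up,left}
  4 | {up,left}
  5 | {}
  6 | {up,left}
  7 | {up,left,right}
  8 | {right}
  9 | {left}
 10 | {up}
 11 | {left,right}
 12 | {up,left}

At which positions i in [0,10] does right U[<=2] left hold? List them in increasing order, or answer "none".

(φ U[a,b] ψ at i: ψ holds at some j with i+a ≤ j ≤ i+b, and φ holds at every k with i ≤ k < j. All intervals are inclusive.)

1, 2, 3, 4, 6, 7, 8, 9

Evaluate at each i in [0,10]:
  i=0: ✗ (lhs fails at k=0 before rhs at j=1)
  i=1: ✓ (rhs at j=1)
  i=2: ✓ (rhs at j=2)
  i=3: ✓ (rhs at j=3)
  i=4: ✓ (rhs at j=4)
  i=5: ✗ (lhs fails at k=5 before rhs at j=6)
  i=6: ✓ (rhs at j=6)
  i=7: ✓ (rhs at j=7)
  i=8: ✓ (rhs at j=9; lhs holds on [8,8])
  i=9: ✓ (rhs at j=9)
  i=10: ✗ (lhs fails at k=10 before rhs at j=11)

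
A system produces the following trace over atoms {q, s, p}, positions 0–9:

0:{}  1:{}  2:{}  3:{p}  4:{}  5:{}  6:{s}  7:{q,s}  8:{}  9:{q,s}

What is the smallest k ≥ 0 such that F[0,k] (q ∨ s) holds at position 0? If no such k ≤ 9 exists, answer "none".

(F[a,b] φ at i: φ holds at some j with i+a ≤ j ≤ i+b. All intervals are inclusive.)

Scan j = 0,1,… for (q ∨ s):
  j=0: fails
  j=1: fails
  j=2: fails
  j=3: fails
  j=4: fails
  j=5: fails
  j=6: holds
First hit at j=6, so smallest k = 6-0 = 6.

6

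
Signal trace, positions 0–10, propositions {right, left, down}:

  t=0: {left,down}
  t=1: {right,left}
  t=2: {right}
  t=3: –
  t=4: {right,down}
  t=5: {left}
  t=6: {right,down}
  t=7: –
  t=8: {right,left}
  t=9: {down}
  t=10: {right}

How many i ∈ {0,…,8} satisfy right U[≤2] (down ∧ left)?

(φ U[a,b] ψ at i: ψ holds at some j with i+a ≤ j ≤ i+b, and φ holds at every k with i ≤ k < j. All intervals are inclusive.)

1

Evaluate at each i in [0,8]:
  i=0: ✓ (rhs at j=0)
  i=1: ✗ (no rhs in [1,3])
  i=2: ✗ (no rhs in [2,4])
  i=3: ✗ (no rhs in [3,5])
  i=4: ✗ (no rhs in [4,6])
  i=5: ✗ (no rhs in [5,7])
  i=6: ✗ (no rhs in [6,8])
  i=7: ✗ (no rhs in [7,9])
  i=8: ✗ (no rhs in [8,10])
Positions where it holds: {0} → 1.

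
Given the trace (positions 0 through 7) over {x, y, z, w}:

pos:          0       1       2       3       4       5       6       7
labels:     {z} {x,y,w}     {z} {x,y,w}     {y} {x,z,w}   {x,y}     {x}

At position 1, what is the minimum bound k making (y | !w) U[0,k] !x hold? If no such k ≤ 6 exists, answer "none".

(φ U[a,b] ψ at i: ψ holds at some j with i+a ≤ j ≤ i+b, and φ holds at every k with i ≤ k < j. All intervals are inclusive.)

Need earliest j ≥ 1 with !x, and (y | !w) at every k in [1,j-1].
  j=1: rhs fails.
  j=2: rhs holds; lhs holds on [1,1]. k = 1.

1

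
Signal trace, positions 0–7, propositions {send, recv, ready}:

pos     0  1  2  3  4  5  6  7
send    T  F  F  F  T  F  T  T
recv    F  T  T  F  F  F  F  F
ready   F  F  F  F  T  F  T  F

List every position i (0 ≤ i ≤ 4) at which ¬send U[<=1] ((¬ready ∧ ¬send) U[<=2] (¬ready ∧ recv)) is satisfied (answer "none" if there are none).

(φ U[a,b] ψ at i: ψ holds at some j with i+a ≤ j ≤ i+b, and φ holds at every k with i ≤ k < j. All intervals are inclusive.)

Evaluate at each i in [0,4]:
  i=0: ✗ (lhs fails at k=0 before rhs at j=1)
  i=1: ✓ (rhs at j=1)
  i=2: ✓ (rhs at j=2)
  i=3: ✗ (no rhs in [3,4])
  i=4: ✗ (no rhs in [4,5])

1, 2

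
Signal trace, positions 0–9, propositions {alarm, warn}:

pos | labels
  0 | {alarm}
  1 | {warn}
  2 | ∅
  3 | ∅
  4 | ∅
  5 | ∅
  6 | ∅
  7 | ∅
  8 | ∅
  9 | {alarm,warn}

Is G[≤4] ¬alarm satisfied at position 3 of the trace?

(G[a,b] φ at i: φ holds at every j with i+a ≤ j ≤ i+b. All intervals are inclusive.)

Check ¬alarm at every j in [3,7]:
  j=3: true
  j=4: true
  j=5: true
  j=6: true
  j=7: true
All positions satisfy it → formula holds.

Yes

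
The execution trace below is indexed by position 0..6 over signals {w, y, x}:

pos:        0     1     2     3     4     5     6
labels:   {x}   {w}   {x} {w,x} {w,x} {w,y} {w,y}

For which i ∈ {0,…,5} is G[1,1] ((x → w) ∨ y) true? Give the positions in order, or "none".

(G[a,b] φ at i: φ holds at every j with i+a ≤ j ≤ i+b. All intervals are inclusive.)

Evaluate at each i in [0,5]:
  i=0: ✓ (all of [1,1])
  i=1: ✗ (fails at j=2)
  i=2: ✓ (all of [3,3])
  i=3: ✓ (all of [4,4])
  i=4: ✓ (all of [5,5])
  i=5: ✓ (all of [6,6])

0, 2, 3, 4, 5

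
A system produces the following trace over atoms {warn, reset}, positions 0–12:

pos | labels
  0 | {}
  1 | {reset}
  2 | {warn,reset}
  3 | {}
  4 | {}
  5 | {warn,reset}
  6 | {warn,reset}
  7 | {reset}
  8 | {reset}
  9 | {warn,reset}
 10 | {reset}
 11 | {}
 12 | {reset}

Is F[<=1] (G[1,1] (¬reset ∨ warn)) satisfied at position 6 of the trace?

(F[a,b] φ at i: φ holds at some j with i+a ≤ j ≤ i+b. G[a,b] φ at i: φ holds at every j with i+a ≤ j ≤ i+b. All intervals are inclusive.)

No

Check G[1,1] (¬reset ∨ warn) at each j in [6,7]:
  j=6: fails at 7
  j=7: fails at 8
No position in the window satisfies it → formula fails.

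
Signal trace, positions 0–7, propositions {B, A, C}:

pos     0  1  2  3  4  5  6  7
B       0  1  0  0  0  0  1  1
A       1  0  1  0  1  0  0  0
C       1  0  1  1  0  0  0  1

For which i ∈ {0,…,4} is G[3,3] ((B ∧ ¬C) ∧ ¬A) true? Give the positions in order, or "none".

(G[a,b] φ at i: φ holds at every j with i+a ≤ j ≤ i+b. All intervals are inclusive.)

Evaluate at each i in [0,4]:
  i=0: ✗ (fails at j=3)
  i=1: ✗ (fails at j=4)
  i=2: ✗ (fails at j=5)
  i=3: ✓ (all of [6,6])
  i=4: ✗ (fails at j=7)

3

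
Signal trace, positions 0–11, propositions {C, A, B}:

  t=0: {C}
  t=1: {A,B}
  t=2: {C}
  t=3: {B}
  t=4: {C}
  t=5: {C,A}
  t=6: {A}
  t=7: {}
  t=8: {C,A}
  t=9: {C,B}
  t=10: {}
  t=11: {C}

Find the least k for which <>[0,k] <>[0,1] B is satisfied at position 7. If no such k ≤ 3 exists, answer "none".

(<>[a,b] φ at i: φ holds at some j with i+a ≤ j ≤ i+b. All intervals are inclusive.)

1

Scan j = 7,8,… for <>[0,1] B:
  j=7: fails
  j=8: holds
First hit at j=8, so smallest k = 8-7 = 1.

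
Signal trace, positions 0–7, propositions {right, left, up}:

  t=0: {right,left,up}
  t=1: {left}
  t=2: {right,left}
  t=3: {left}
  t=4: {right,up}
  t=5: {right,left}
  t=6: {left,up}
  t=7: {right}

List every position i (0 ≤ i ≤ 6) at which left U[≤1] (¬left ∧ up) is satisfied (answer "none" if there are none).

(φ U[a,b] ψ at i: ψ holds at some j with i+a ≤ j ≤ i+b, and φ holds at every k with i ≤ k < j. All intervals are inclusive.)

Evaluate at each i in [0,6]:
  i=0: ✗ (no rhs in [0,1])
  i=1: ✗ (no rhs in [1,2])
  i=2: ✗ (no rhs in [2,3])
  i=3: ✓ (rhs at j=4; lhs holds on [3,3])
  i=4: ✓ (rhs at j=4)
  i=5: ✗ (no rhs in [5,6])
  i=6: ✗ (no rhs in [6,7])

3, 4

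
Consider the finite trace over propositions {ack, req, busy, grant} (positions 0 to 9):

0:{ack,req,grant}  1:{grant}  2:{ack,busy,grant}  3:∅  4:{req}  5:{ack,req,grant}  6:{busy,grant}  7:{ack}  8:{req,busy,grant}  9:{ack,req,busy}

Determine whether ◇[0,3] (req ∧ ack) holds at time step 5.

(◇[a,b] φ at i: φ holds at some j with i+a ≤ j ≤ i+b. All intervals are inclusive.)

Holds

Check (req ∧ ack) at each j in [5,8]:
  j=5: true
  j=6: false
  j=7: false
  j=8: false
Found at j=5 → formula holds.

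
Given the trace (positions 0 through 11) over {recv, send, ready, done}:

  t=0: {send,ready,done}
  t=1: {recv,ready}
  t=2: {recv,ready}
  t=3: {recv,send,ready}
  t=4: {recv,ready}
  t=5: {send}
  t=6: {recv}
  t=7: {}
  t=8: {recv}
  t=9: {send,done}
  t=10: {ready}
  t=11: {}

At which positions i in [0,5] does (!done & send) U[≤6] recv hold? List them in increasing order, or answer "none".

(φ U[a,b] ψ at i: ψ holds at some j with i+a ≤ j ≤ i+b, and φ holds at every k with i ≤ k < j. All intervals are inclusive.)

1, 2, 3, 4, 5

Evaluate at each i in [0,5]:
  i=0: ✗ (lhs fails at k=0 before rhs at j=1)
  i=1: ✓ (rhs at j=1)
  i=2: ✓ (rhs at j=2)
  i=3: ✓ (rhs at j=3)
  i=4: ✓ (rhs at j=4)
  i=5: ✓ (rhs at j=6; lhs holds on [5,5])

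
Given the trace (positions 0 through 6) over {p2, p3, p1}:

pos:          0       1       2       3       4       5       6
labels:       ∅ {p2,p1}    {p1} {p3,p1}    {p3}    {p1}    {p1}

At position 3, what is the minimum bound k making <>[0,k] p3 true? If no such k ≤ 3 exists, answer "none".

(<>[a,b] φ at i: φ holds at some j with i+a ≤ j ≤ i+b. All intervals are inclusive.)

Scan j = 3,4,… for p3:
  j=3: holds
First hit at j=3, so smallest k = 3-3 = 0.

0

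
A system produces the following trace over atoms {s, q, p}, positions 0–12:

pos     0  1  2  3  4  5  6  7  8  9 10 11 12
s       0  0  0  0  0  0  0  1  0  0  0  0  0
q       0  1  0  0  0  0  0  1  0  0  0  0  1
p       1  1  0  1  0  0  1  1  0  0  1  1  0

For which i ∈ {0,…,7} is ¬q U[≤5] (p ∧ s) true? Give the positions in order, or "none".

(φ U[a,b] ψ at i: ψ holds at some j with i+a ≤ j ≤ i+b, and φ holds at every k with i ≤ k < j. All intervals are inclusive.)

2, 3, 4, 5, 6, 7

Evaluate at each i in [0,7]:
  i=0: ✗ (no rhs in [0,5])
  i=1: ✗ (no rhs in [1,6])
  i=2: ✓ (rhs at j=7; lhs holds on [2,6])
  i=3: ✓ (rhs at j=7; lhs holds on [3,6])
  i=4: ✓ (rhs at j=7; lhs holds on [4,6])
  i=5: ✓ (rhs at j=7; lhs holds on [5,6])
  i=6: ✓ (rhs at j=7; lhs holds on [6,6])
  i=7: ✓ (rhs at j=7)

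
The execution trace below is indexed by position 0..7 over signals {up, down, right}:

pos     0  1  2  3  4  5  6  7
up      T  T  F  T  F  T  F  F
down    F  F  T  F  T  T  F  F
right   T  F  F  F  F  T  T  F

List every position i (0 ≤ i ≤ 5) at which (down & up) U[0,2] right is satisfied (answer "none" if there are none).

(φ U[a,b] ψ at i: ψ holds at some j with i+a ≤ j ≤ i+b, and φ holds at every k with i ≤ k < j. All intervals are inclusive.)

0, 5

Evaluate at each i in [0,5]:
  i=0: ✓ (rhs at j=0)
  i=1: ✗ (no rhs in [1,3])
  i=2: ✗ (no rhs in [2,4])
  i=3: ✗ (lhs fails at k=3 before rhs at j=5)
  i=4: ✗ (lhs fails at k=4 before rhs at j=5)
  i=5: ✓ (rhs at j=5)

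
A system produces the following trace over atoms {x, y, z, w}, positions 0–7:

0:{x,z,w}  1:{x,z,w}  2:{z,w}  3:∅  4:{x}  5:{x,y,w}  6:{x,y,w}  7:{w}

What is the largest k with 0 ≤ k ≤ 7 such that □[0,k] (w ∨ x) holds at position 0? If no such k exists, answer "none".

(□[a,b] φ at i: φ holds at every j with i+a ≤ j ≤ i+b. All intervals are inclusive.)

2

(w ∨ x) must hold from j=0 onward; find where it first fails.
  j=0: holds
  j=1: holds
  j=2: holds
  j=3: fails
Holds on [0,2], so largest k = 2.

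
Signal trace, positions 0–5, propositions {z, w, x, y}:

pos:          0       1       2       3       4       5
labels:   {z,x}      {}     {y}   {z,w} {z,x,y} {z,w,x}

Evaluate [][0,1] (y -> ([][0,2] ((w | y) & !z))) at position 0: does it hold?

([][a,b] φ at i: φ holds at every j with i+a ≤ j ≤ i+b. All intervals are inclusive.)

True

Check (y -> ([][0,2] ((w | y) & !z))) at every j in [0,1]:
  j=0: antecedent false → ✓
  j=1: antecedent false → ✓
All positions satisfy it → formula holds.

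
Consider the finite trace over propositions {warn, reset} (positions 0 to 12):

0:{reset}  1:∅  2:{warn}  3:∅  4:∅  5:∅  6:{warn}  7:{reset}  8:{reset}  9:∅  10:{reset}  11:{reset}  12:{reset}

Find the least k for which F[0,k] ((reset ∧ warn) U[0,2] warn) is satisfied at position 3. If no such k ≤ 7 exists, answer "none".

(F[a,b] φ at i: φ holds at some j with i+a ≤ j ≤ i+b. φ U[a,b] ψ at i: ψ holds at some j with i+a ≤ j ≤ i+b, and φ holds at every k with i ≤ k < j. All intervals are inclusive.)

3

Scan j = 3,4,… for ((reset ∧ warn) U[0,2] warn):
  j=3: fails
  j=4: fails
  j=5: fails
  j=6: holds
First hit at j=6, so smallest k = 6-3 = 3.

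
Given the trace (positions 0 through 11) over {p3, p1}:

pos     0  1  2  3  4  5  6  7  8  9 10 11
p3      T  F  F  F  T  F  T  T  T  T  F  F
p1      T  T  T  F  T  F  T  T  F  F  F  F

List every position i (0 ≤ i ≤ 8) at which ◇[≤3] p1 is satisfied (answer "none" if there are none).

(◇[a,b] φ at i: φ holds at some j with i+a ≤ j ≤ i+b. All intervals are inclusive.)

Evaluate at each i in [0,8]:
  i=0: ✓ (witness j=0)
  i=1: ✓ (witness j=1)
  i=2: ✓ (witness j=2)
  i=3: ✓ (witness j=4)
  i=4: ✓ (witness j=4)
  i=5: ✓ (witness j=6)
  i=6: ✓ (witness j=6)
  i=7: ✓ (witness j=7)
  i=8: ✗ (none in [8,11])

0, 1, 2, 3, 4, 5, 6, 7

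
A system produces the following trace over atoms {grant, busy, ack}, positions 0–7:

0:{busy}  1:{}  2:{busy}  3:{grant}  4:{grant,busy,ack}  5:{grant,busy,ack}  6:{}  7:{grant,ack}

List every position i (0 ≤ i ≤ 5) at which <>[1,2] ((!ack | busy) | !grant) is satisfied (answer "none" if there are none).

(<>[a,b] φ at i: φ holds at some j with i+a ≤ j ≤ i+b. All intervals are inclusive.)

Evaluate at each i in [0,5]:
  i=0: ✓ (witness j=1)
  i=1: ✓ (witness j=2)
  i=2: ✓ (witness j=3)
  i=3: ✓ (witness j=4)
  i=4: ✓ (witness j=5)
  i=5: ✓ (witness j=6)

0, 1, 2, 3, 4, 5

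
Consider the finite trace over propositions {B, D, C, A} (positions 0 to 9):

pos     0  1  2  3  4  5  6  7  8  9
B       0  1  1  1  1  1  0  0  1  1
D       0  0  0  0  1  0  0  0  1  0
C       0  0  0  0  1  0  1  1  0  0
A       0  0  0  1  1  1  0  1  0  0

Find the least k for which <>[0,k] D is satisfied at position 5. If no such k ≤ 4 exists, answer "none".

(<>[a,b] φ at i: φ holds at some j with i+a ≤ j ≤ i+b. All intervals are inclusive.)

3

Scan j = 5,6,… for D:
  j=5: fails
  j=6: fails
  j=7: fails
  j=8: holds
First hit at j=8, so smallest k = 8-5 = 3.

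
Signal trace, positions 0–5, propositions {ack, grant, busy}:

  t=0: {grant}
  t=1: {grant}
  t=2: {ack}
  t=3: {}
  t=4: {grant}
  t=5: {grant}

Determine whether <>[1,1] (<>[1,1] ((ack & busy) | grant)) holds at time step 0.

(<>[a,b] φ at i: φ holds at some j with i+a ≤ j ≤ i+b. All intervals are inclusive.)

Does not hold

Check <>[1,1] ((ack & busy) | grant) at each j in [1,1]:
  j=1: fails (none in [2,2])
No position in the window satisfies it → formula fails.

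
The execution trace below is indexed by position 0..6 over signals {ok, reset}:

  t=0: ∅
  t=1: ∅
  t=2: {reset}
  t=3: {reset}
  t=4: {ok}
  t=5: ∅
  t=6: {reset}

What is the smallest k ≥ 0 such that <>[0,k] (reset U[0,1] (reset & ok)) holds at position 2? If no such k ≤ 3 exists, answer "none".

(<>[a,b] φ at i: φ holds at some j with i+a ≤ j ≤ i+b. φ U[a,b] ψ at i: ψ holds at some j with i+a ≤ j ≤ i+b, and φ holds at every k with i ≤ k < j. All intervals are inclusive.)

Scan j = 2,3,… for (reset U[0,1] (reset & ok)):
  j=2: fails
  j=3: fails
  j=4: fails
  j=5: fails
No j in [2,5] satisfies it → none.

none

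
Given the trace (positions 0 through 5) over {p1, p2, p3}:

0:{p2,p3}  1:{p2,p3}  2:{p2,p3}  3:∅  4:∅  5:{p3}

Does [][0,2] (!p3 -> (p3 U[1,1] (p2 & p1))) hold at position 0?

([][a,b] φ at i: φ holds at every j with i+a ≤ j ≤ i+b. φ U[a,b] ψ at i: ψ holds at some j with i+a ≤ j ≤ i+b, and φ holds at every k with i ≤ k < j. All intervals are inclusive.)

Check (!p3 -> (p3 U[1,1] (p2 & p1))) at every j in [0,2]:
  j=0: antecedent false → ✓
  j=1: antecedent false → ✓
  j=2: antecedent false → ✓
All positions satisfy it → formula holds.

True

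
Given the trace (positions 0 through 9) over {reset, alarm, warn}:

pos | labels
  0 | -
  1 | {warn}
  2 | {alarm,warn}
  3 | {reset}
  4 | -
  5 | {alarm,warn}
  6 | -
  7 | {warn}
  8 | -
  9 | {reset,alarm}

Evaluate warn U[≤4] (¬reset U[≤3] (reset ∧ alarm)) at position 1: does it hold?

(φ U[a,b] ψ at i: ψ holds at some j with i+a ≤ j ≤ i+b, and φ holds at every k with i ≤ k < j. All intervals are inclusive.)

Need some j in [1,5] with (¬reset U[≤3] (reset ∧ alarm)), and warn at every k in [1,j-1].
  j=1: (¬reset U[≤3] (reset ∧ alarm)) — fails.
  j=2: (¬reset U[≤3] (reset ∧ alarm)) — fails.
  j=3: (¬reset U[≤3] (reset ∧ alarm)) — fails.
  j=4: (¬reset U[≤3] (reset ∧ alarm)) — fails.
  j=5: (¬reset U[≤3] (reset ∧ alarm)) — fails.
No j in the window works → until fails.

No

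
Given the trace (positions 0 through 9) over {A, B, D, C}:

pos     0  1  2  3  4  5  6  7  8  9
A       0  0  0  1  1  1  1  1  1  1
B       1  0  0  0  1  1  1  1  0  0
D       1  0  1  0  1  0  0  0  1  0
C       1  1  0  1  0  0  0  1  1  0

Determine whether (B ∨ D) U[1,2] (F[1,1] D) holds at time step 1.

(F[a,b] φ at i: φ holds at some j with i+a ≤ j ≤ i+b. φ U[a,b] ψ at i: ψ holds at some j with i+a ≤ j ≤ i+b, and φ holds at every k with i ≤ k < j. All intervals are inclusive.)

Need some j in [2,3] with F[1,1] D, and (B ∨ D) at every k in [1,j-1].
  j=2: F[1,1] D — fails (none in [3,3]).
  j=3: F[1,1] D holds, but (B ∨ D) fails at k=1 → not this j.
No j in the window works → until fails.

False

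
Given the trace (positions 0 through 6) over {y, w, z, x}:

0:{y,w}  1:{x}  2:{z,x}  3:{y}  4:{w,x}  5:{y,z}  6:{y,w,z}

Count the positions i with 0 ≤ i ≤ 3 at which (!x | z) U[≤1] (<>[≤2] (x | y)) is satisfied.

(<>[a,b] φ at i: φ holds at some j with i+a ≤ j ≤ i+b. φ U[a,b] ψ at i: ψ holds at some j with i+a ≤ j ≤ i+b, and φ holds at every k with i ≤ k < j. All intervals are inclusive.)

4

Evaluate at each i in [0,3]:
  i=0: ✓ (rhs at j=0)
  i=1: ✓ (rhs at j=1)
  i=2: ✓ (rhs at j=2)
  i=3: ✓ (rhs at j=3)
Positions where it holds: {0, 1, 2, 3} → 4.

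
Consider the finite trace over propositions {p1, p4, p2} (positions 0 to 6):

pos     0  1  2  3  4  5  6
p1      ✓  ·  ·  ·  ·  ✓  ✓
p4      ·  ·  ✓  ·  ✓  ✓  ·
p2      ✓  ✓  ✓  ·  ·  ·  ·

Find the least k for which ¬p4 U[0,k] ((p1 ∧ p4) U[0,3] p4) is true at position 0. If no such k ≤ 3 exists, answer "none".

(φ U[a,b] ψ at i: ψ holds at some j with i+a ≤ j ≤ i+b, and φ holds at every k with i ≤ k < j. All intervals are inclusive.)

Need earliest j ≥ 0 with ((p1 ∧ p4) U[0,3] p4), and ¬p4 at every k in [0,j-1].
  j=0: rhs fails.
  j=1: rhs fails.
  j=2: rhs holds; lhs holds on [0,1]. k = 2.

2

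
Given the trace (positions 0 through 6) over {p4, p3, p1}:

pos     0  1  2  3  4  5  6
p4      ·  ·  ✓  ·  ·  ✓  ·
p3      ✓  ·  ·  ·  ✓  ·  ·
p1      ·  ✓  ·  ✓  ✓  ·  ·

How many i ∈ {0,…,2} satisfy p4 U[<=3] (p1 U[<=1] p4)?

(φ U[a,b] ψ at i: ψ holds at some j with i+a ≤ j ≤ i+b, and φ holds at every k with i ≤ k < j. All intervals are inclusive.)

Evaluate at each i in [0,2]:
  i=0: ✗ (lhs fails at k=0 before rhs at j=1)
  i=1: ✓ (rhs at j=1)
  i=2: ✓ (rhs at j=2)
Positions where it holds: {1, 2} → 2.

2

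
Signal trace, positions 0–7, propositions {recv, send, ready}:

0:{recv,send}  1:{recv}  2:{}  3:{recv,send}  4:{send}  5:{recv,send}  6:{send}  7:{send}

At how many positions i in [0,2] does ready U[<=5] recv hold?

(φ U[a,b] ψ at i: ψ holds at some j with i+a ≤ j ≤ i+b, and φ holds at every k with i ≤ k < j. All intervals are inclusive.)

2

Evaluate at each i in [0,2]:
  i=0: ✓ (rhs at j=0)
  i=1: ✓ (rhs at j=1)
  i=2: ✗ (lhs fails at k=2 before rhs at j=3)
Positions where it holds: {0, 1} → 2.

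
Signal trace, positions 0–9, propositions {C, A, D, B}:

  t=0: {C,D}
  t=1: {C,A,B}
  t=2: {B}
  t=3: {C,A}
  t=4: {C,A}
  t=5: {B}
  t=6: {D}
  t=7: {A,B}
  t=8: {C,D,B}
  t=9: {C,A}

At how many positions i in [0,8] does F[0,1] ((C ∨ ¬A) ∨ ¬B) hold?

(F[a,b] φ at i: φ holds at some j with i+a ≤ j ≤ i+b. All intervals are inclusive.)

9

Evaluate at each i in [0,8]:
  i=0: ✓ (witness j=0)
  i=1: ✓ (witness j=1)
  i=2: ✓ (witness j=2)
  i=3: ✓ (witness j=3)
  i=4: ✓ (witness j=4)
  i=5: ✓ (witness j=5)
  i=6: ✓ (witness j=6)
  i=7: ✓ (witness j=8)
  i=8: ✓ (witness j=8)
Positions where it holds: {0, 1, 2, 3, 4, 5, 6, 7, 8} → 9.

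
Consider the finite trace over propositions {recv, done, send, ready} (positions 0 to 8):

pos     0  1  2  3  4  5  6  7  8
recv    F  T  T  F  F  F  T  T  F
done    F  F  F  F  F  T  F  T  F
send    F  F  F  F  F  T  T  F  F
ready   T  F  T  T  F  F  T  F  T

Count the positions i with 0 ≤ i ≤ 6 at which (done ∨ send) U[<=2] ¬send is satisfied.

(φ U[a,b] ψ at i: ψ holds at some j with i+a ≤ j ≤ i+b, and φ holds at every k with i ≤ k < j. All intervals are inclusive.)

7

Evaluate at each i in [0,6]:
  i=0: ✓ (rhs at j=0)
  i=1: ✓ (rhs at j=1)
  i=2: ✓ (rhs at j=2)
  i=3: ✓ (rhs at j=3)
  i=4: ✓ (rhs at j=4)
  i=5: ✓ (rhs at j=7; lhs holds on [5,6])
  i=6: ✓ (rhs at j=7; lhs holds on [6,6])
Positions where it holds: {0, 1, 2, 3, 4, 5, 6} → 7.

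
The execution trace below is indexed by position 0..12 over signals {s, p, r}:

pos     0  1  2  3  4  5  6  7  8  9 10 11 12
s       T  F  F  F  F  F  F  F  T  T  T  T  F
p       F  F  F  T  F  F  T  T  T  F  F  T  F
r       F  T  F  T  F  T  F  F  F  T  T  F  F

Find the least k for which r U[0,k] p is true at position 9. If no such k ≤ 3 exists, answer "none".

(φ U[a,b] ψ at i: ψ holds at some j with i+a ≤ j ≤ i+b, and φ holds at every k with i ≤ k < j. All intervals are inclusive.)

2

Need earliest j ≥ 9 with p, and r at every k in [9,j-1].
  j=9: rhs fails.
  j=10: rhs fails.
  j=11: rhs holds; lhs holds on [9,10]. k = 2.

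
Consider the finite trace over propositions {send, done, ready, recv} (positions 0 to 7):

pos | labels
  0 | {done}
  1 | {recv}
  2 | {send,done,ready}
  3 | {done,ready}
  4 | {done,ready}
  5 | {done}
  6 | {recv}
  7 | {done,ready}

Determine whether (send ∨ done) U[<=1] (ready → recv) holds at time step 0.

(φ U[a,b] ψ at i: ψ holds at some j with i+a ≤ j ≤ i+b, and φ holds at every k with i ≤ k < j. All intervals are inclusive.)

True

Need some j in [0,1] with (ready → recv), and (send ∨ done) at every k in [0,j-1].
  j=0: (ready → recv) holds; no prefix to check → satisfied.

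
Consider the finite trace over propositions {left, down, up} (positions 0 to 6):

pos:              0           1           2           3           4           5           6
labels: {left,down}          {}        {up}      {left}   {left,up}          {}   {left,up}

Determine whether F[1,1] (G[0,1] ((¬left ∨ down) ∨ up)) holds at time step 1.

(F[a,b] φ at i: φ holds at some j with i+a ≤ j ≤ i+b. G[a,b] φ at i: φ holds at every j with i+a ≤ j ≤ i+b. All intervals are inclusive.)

Check G[0,1] ((¬left ∨ down) ∨ up) at each j in [2,2]:
  j=2: fails at 3
No position in the window satisfies it → formula fails.

No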